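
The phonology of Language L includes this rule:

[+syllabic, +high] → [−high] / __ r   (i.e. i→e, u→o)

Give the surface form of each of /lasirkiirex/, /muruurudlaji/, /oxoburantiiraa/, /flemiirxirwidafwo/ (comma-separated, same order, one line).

/lasirkiirex/: /i/ is a high vowel immediately before /r/, so it lowers to [e]. /i/ is a high vowel immediately before /r/, so it lowers to [e]. → [laserkierex].
/muruurudlaji/: /u/ is a high vowel immediately before /r/, so it lowers to [o]. /u/ is a high vowel immediately before /r/, so it lowers to [o]. → [moruorudlaji].
/oxoburantiiraa/: /u/ is a high vowel immediately before /r/, so it lowers to [o]. /i/ is a high vowel immediately before /r/, so it lowers to [e]. → [oxoborantieraa].
/flemiirxirwidafwo/: /i/ is a high vowel immediately before /r/, so it lowers to [e]. /i/ is a high vowel immediately before /r/, so it lowers to [e]. → [flemierxerwidafwo].

laserkierex, moruorudlaji, oxoborantieraa, flemierxerwidafwo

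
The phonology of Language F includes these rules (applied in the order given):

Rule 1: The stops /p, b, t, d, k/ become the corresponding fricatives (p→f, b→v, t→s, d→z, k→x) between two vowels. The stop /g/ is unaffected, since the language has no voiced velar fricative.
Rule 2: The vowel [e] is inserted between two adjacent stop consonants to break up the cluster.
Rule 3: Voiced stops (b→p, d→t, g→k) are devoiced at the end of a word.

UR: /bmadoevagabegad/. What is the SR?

Rule 1 (intervocalic spirantization): /d/ is a stop between vowels /a/ and /o/, so it spirantizes to the fricative [z]. /b/ is a stop between vowels /a/ and /e/, so it spirantizes to the fricative [v]. /bmadoevagabegad/ → bmazoevagavegad.
Rule 2 (stop-cluster e-epenthesis): no segment meets the environment; /bmazoevagavegad/ is unchanged.
Rule 3 (final devoicing): /d/ is a voiced stop in word-final position, so it devoices to [t]. /bmazoevagavegad/ → bmazoevagavegat.

bmazoevagavegat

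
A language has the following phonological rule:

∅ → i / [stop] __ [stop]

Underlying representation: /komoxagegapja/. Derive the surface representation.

No segment of /komoxagegapja/ meets the structural description of the rule, so the form surfaces unchanged.

komoxagegapja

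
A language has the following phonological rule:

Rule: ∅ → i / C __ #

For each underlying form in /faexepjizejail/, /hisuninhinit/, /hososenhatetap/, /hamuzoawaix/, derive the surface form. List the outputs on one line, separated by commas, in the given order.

/faexepjizejail/: the form ends in the consonant /l/, so [i] is inserted word-finally. → [faexepjizejaili].
/hisuninhinit/: the form ends in the consonant /t/, so [i] is inserted word-finally. → [hisuninhiniti].
/hososenhatetap/: the form ends in the consonant /p/, so [i] is inserted word-finally. → [hososenhatetapi].
/hamuzoawaix/: the form ends in the consonant /x/, so [i] is inserted word-finally. → [hamuzoawaixi].

faexepjizejaili, hisuninhiniti, hososenhatetapi, hamuzoawaixi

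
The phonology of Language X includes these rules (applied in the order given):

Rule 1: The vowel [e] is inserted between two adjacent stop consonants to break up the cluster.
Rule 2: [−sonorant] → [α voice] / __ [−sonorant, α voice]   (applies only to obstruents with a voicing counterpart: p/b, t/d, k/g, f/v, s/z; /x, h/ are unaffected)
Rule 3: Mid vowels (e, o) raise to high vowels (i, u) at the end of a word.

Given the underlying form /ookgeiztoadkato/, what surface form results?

Rule 1 (stop-cluster e-epenthesis): /k/ and /g/ form a stop–stop cluster, so [e] is inserted between them. /d/ and /k/ form a stop–stop cluster, so [e] is inserted between them. /ookgeiztoadkato/ → ookegeiztoadekato.
Rule 2 (regressive voicing assimilation): /z/ precedes the voiceless obstruent /t/, so it devoices to [s] by assimilation. /ookegeiztoadekato/ → ookegeistoadekato.
Rule 3 (final vowel raising): /o/ is a mid vowel in word-final position, so it raises to [u]. /ookegeistoadekato/ → ookegeistoadekatu.

ookegeistoadekatu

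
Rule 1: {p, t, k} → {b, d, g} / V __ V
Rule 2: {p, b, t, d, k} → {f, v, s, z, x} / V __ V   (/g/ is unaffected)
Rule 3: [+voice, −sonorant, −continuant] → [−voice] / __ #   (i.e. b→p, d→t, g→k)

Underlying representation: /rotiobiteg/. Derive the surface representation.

Rule 1 (intervocalic voicing): /t/ is a voiceless stop between vowels /o/ and /i/, so it voices to [d]. /t/ is a voiceless stop between vowels /i/ and /e/, so it voices to [d]. /rotiobiteg/ → rodiobideg.
Rule 2 (intervocalic spirantization): /d/ is a stop between vowels /o/ and /i/, so it spirantizes to the fricative [z]. /b/ is a stop between vowels /o/ and /i/, so it spirantizes to the fricative [v]. /d/ is a stop between vowels /i/ and /e/, so it spirantizes to the fricative [z]. /rodiobideg/ → roziovizeg.
Rule 3 (final devoicing): /g/ is a voiced stop in word-final position, so it devoices to [k]. /roziovizeg/ → roziovizek.

roziovizek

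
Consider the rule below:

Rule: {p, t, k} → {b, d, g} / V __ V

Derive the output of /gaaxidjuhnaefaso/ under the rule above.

gaaxidjuhnaefaso

No segment of /gaaxidjuhnaefaso/ meets the structural description of the rule, so the form surfaces unchanged.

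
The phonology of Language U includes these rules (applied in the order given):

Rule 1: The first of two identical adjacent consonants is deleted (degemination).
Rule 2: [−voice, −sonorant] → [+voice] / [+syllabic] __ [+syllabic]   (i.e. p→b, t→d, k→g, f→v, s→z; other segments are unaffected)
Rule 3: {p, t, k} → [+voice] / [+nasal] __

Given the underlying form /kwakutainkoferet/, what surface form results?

Rule 1 (degemination): no segment meets the environment; /kwakutainkoferet/ is unchanged.
Rule 2 (intervocalic voicing): /k/ is a voiceless obstruent between vowels /a/ and /u/, so it voices to [g]. /t/ is a voiceless obstruent between vowels /u/ and /a/, so it voices to [d]. /f/ is a voiceless obstruent between vowels /o/ and /e/, so it voices to [v]. /kwakutainkoferet/ → kwagudainkoveret.
Rule 3 (post-nasal voicing): /k/ is a voiceless stop immediately after the nasal /n/, so it voices to [g]. /kwagudainkoveret/ → kwagudaingoveret.

kwagudaingoveret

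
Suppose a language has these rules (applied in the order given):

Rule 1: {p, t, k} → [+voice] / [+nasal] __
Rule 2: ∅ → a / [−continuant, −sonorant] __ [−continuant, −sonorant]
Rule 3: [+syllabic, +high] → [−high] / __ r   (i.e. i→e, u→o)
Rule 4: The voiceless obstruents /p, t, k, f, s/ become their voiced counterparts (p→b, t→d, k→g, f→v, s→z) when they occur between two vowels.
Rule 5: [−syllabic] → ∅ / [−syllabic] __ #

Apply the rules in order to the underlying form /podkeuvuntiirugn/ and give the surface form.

Rule 1 (post-nasal voicing): /t/ is a voiceless stop immediately after the nasal /n/, so it voices to [d]. /podkeuvuntiirugn/ → podkeuvundiirugn.
Rule 2 (stop-cluster a-epenthesis): /d/ and /k/ form a stop–stop cluster, so [a] is inserted between them. /podkeuvundiirugn/ → podakeuvundiirugn.
Rule 3 (pre-rhotic lowering): /i/ is a high vowel immediately before /r/, so it lowers to [e]. /podakeuvundiirugn/ → podakeuvundierugn.
Rule 4 (intervocalic voicing): /k/ is a voiceless obstruent between vowels /a/ and /e/, so it voices to [g]. /podakeuvundierugn/ → podageuvundierugn.
Rule 5 (final cluster simplification): /n/ is the second consonant of a word-final cluster /gn/, so it deletes. /podageuvundierugn/ → podageuvundierug.

podageuvundierug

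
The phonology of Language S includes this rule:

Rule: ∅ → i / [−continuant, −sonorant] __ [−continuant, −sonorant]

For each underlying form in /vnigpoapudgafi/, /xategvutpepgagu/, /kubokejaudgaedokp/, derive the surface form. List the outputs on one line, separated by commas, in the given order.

vnigipoapudigafi, xategvutipepigagu, kubokejaudigaedokip

/vnigpoapudgafi/: /g/ and /p/ form a stop–stop cluster, so [i] is inserted between them. /d/ and /g/ form a stop–stop cluster, so [i] is inserted between them. → [vnigipoapudigafi].
/xategvutpepgagu/: /t/ and /p/ form a stop–stop cluster, so [i] is inserted between them. /p/ and /g/ form a stop–stop cluster, so [i] is inserted between them. → [xategvutipepigagu].
/kubokejaudgaedokp/: /d/ and /g/ form a stop–stop cluster, so [i] is inserted between them. /k/ and /p/ form a stop–stop cluster, so [i] is inserted between them. → [kubokejaudigaedokip].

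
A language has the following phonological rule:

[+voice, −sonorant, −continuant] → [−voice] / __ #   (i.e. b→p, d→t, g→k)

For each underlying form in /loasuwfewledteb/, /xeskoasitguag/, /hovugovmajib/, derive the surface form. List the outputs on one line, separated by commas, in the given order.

loasuwfewledtep, xeskoasitguak, hovugovmajip

/loasuwfewledteb/: /b/ is a voiced stop in word-final position, so it devoices to [p]. → [loasuwfewledtep].
/xeskoasitguag/: /g/ is a voiced stop in word-final position, so it devoices to [k]. → [xeskoasitguak].
/hovugovmajib/: /b/ is a voiced stop in word-final position, so it devoices to [p]. → [hovugovmajip].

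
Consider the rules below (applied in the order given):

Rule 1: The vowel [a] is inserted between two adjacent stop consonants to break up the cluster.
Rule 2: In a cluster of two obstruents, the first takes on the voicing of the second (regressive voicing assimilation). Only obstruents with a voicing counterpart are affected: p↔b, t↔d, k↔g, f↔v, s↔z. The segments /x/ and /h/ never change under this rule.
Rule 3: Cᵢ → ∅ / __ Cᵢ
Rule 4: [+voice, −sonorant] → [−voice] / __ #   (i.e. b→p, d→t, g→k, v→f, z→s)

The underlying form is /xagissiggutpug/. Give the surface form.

xagisigagutapuk

Rule 1 (stop-cluster a-epenthesis): /g/ and /g/ form a stop–stop cluster, so [a] is inserted between them. /t/ and /p/ form a stop–stop cluster, so [a] is inserted between them. /xagissiggutpug/ → xagissigagutapug.
Rule 2 (regressive voicing assimilation): no segment meets the environment; /xagissigagutapug/ is unchanged.
Rule 3 (degemination): /ss/ is a geminate; the first /s/ deletes. /xagissigagutapug/ → xagisigagutapug.
Rule 4 (final devoicing): /g/ is a voiced obstruent in word-final position, so it devoices to [k]. /xagisigagutapug/ → xagisigagutapuk.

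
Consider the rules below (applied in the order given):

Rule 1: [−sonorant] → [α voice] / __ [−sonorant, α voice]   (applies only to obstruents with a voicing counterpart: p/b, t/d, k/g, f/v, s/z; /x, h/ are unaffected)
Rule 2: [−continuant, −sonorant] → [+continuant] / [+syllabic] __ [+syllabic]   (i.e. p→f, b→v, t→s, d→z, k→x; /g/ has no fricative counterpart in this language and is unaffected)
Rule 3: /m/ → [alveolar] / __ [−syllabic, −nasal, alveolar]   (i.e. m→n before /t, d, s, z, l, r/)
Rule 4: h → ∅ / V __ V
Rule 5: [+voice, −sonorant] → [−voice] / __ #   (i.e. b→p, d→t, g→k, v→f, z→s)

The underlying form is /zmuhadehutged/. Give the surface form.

Rule 1 (regressive voicing assimilation): /t/ precedes the voiced obstruent /g/, so it voices to [d] by assimilation. /zmuhadehutged/ → zmuhadehudged.
Rule 2 (intervocalic spirantization): /d/ is a stop between vowels /a/ and /e/, so it spirantizes to the fricative [z]. /zmuhadehudged/ → zmuhazehudged.
Rule 3 (nasal place assimilation): no segment meets the environment; /zmuhazehudged/ is unchanged.
Rule 4 (intervocalic h-deletion): /h/ occurs between vowels /u/ and /a/, so it deletes. /h/ occurs between vowels /e/ and /u/, so it deletes. /zmuhazehudged/ → zmuazeudged.
Rule 5 (final devoicing): /d/ is a voiced obstruent in word-final position, so it devoices to [t]. /zmuazeudged/ → zmuazeudget.

zmuazeudget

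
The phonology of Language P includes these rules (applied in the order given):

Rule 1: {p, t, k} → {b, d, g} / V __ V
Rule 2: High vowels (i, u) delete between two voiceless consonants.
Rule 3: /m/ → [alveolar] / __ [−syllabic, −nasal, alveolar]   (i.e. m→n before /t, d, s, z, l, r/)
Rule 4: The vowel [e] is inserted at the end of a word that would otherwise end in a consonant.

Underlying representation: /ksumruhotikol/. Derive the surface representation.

Rule 1 (intervocalic voicing): /t/ is a voiceless stop between vowels /o/ and /i/, so it voices to [d]. /k/ is a voiceless stop between vowels /i/ and /o/, so it voices to [g]. /ksumruhotikol/ → ksumruhodigol.
Rule 2 (high vowel syncope): no segment meets the environment; /ksumruhodigol/ is unchanged.
Rule 3 (nasal place assimilation): /m/ precedes the alveolar consonant /r/, so it assimilates in place to [n]. /ksumruhodigol/ → ksunruhodigol.
Rule 4 (final e-epenthesis): the form ends in the consonant /l/, so [e] is inserted word-finally. /ksunruhodigol/ → ksunruhodigole.

ksunruhodigole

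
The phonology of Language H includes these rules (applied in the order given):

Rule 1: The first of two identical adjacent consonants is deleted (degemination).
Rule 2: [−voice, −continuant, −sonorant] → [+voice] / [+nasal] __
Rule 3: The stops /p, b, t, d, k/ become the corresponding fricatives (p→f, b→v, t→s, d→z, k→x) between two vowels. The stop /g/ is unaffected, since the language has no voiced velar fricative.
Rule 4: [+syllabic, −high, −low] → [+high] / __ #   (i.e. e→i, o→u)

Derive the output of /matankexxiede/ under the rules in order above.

masangexiezi

Rule 1 (degemination): /xx/ is a geminate; the first /x/ deletes. /matankexxiede/ → matankexiede.
Rule 2 (post-nasal voicing): /k/ is a voiceless stop immediately after the nasal /n/, so it voices to [g]. /matankexiede/ → matangexiede.
Rule 3 (intervocalic spirantization): /t/ is a stop between vowels /a/ and /a/, so it spirantizes to the fricative [s]. /d/ is a stop between vowels /e/ and /e/, so it spirantizes to the fricative [z]. /matangexiede/ → masangexieze.
Rule 4 (final vowel raising): /e/ is a mid vowel in word-final position, so it raises to [i]. /masangexieze/ → masangexiezi.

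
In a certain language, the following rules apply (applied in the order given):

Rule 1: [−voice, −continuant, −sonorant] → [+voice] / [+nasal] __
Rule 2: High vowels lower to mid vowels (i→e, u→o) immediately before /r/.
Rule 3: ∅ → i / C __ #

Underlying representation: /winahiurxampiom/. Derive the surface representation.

winahiorxambiomi

Rule 1 (post-nasal voicing): /p/ is a voiceless stop immediately after the nasal /m/, so it voices to [b]. /winahiurxampiom/ → winahiurxambiom.
Rule 2 (pre-rhotic lowering): /u/ is a high vowel immediately before /r/, so it lowers to [o]. /winahiurxambiom/ → winahiorxambiom.
Rule 3 (final i-epenthesis): the form ends in the consonant /m/, so [i] is inserted word-finally. /winahiorxambiom/ → winahiorxambiomi.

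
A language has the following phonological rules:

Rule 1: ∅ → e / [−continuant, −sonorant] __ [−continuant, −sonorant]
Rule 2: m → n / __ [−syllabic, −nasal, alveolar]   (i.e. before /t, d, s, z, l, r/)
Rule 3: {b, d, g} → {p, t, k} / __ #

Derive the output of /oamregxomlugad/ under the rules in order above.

Rule 1 (stop-cluster e-epenthesis): no segment meets the environment; /oamregxomlugad/ is unchanged.
Rule 2 (nasal place assimilation): /m/ precedes the alveolar consonant /r/, so it assimilates in place to [n]. /m/ precedes the alveolar consonant /l/, so it assimilates in place to [n]. /oamregxomlugad/ → oanregxonlugad.
Rule 3 (final devoicing): /d/ is a voiced stop in word-final position, so it devoices to [t]. /oanregxonlugad/ → oanregxonlugat.

oanregxonlugat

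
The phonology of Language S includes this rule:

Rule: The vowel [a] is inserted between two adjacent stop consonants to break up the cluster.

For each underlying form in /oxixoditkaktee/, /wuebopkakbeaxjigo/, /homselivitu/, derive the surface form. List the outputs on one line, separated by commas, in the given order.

oxixoditakakatee, wuebopakakabeaxjigo, homselivitu

/oxixoditkaktee/: /t/ and /k/ form a stop–stop cluster, so [a] is inserted between them. /k/ and /t/ form a stop–stop cluster, so [a] is inserted between them. → [oxixoditakakatee].
/wuebopkakbeaxjigo/: /p/ and /k/ form a stop–stop cluster, so [a] is inserted between them. /k/ and /b/ form a stop–stop cluster, so [a] is inserted between them. → [wuebopakakabeaxjigo].
/homselivitu/: the rule's environment is not met; surfaces unchanged as [homselivitu].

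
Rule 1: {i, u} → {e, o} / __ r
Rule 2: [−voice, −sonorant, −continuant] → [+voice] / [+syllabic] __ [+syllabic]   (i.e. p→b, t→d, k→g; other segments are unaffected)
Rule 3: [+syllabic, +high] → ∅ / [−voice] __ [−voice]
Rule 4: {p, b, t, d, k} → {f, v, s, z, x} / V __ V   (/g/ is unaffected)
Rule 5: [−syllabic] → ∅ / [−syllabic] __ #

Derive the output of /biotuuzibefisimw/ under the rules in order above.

Rule 1 (pre-rhotic lowering): no segment meets the environment; /biotuuzibefisimw/ is unchanged.
Rule 2 (intervocalic voicing): /t/ is a voiceless stop between vowels /o/ and /u/, so it voices to [d]. /biotuuzibefisimw/ → bioduuzibefisimw.
Rule 3 (high vowel syncope): /i/ is a high vowel flanked by voiceless consonants /f/ and /s/, so it deletes. /bioduuzibefisimw/ → bioduuzibefsimw.
Rule 4 (intervocalic spirantization): /d/ is a stop between vowels /o/ and /u/, so it spirantizes to the fricative [z]. /b/ is a stop between vowels /i/ and /e/, so it spirantizes to the fricative [v]. /bioduuzibefsimw/ → biozuuzivefsimw.
Rule 5 (final cluster simplification): /w/ is the second consonant of a word-final cluster /mw/, so it deletes. /biozuuzivefsimw/ → biozuuzivefsim.

biozuuzivefsim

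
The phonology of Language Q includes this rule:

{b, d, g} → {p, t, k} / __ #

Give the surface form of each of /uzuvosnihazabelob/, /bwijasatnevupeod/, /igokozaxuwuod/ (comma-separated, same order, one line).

/uzuvosnihazabelob/: /b/ is a voiced stop in word-final position, so it devoices to [p]. → [uzuvosnihazabelop].
/bwijasatnevupeod/: /d/ is a voiced stop in word-final position, so it devoices to [t]. → [bwijasatnevupeot].
/igokozaxuwuod/: /d/ is a voiced stop in word-final position, so it devoices to [t]. → [igokozaxuwuot].

uzuvosnihazabelop, bwijasatnevupeot, igokozaxuwuot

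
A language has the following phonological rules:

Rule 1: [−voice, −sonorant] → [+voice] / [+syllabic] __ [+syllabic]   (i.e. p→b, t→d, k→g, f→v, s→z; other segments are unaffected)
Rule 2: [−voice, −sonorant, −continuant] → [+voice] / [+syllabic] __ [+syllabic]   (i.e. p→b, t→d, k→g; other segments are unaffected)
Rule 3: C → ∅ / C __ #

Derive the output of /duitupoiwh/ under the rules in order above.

duiduboiw

Rule 1 (intervocalic voicing): /t/ is a voiceless obstruent between vowels /i/ and /u/, so it voices to [d]. /p/ is a voiceless obstruent between vowels /u/ and /o/, so it voices to [b]. /duitupoiwh/ → duiduboiwh.
Rule 2 (intervocalic voicing): no segment meets the environment; /duiduboiwh/ is unchanged.
Rule 3 (final cluster simplification): /h/ is the second consonant of a word-final cluster /wh/, so it deletes. /duiduboiwh/ → duiduboiw.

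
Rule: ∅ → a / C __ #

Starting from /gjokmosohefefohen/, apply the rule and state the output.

gjokmosohefefohena

the form ends in the consonant /n/, so [a] is inserted word-finally.
Surface form: [gjokmosohefefohena].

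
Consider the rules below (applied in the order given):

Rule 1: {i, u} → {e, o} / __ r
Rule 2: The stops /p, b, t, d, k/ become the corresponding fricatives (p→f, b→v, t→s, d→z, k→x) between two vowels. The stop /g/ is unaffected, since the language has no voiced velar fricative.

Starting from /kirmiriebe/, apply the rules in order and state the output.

Rule 1 (pre-rhotic lowering): /i/ is a high vowel immediately before /r/, so it lowers to [e]. /i/ is a high vowel immediately before /r/, so it lowers to [e]. /kirmiriebe/ → kermeriebe.
Rule 2 (intervocalic spirantization): /b/ is a stop between vowels /e/ and /e/, so it spirantizes to the fricative [v]. /kermeriebe/ → kermerieve.

kermerieve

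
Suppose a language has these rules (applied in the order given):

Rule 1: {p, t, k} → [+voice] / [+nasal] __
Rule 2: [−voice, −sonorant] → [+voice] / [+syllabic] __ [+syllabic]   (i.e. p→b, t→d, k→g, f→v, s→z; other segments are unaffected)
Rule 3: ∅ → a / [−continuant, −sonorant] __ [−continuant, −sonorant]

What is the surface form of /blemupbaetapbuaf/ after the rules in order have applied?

blemupabaedapabuaf

Rule 1 (post-nasal voicing): no segment meets the environment; /blemupbaetapbuaf/ is unchanged.
Rule 2 (intervocalic voicing): /t/ is a voiceless obstruent between vowels /e/ and /a/, so it voices to [d]. /blemupbaetapbuaf/ → blemupbaedapbuaf.
Rule 3 (stop-cluster a-epenthesis): /p/ and /b/ form a stop–stop cluster, so [a] is inserted between them. /p/ and /b/ form a stop–stop cluster, so [a] is inserted between them. /blemupbaedapbuaf/ → blemupabaedapabuaf.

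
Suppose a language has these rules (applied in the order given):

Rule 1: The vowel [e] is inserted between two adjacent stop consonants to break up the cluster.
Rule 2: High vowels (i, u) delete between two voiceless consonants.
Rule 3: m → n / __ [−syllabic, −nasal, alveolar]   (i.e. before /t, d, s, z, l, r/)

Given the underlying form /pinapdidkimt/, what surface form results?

pinapedidekint

Rule 1 (stop-cluster e-epenthesis): /p/ and /d/ form a stop–stop cluster, so [e] is inserted between them. /d/ and /k/ form a stop–stop cluster, so [e] is inserted between them. /pinapdidkimt/ → pinapedidekimt.
Rule 2 (high vowel syncope): no segment meets the environment; /pinapedidekimt/ is unchanged.
Rule 3 (nasal place assimilation): /m/ precedes the alveolar consonant /t/, so it assimilates in place to [n]. /pinapedidekimt/ → pinapedidekint.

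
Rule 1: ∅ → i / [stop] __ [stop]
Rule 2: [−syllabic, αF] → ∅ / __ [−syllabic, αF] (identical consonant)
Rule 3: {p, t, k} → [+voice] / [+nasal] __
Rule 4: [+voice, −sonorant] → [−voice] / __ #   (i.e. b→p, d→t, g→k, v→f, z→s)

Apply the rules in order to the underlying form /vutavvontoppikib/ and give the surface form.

Rule 1 (stop-cluster i-epenthesis): /p/ and /p/ form a stop–stop cluster, so [i] is inserted between them. /vutavvontoppikib/ → vutavvontopipikib.
Rule 2 (degemination): /vv/ is a geminate; the first /v/ deletes. /vutavvontopipikib/ → vutavontopipikib.
Rule 3 (post-nasal voicing): /t/ is a voiceless stop immediately after the nasal /n/, so it voices to [d]. /vutavontopipikib/ → vutavondopipikib.
Rule 4 (final devoicing): /b/ is a voiced obstruent in word-final position, so it devoices to [p]. /vutavondopipikib/ → vutavondopipikip.

vutavondopipikip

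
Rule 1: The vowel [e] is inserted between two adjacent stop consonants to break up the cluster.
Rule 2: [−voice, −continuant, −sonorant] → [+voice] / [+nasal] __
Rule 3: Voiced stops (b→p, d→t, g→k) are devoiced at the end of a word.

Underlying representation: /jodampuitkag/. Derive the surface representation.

Rule 1 (stop-cluster e-epenthesis): /t/ and /k/ form a stop–stop cluster, so [e] is inserted between them. /jodampuitkag/ → jodampuitekag.
Rule 2 (post-nasal voicing): /p/ is a voiceless stop immediately after the nasal /m/, so it voices to [b]. /jodampuitekag/ → jodambuitekag.
Rule 3 (final devoicing): /g/ is a voiced stop in word-final position, so it devoices to [k]. /jodambuitekag/ → jodambuitekak.

jodambuitekak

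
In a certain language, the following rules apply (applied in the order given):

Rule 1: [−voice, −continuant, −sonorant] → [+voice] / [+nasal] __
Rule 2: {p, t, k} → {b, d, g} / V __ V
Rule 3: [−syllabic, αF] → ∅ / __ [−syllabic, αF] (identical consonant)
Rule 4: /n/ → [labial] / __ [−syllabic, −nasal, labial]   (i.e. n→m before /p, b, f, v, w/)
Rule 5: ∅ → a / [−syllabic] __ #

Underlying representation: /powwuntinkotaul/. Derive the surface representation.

powundingodaula

Rule 1 (post-nasal voicing): /t/ is a voiceless stop immediately after the nasal /n/, so it voices to [d]. /k/ is a voiceless stop immediately after the nasal /n/, so it voices to [g]. /powwuntinkotaul/ → powwundingotaul.
Rule 2 (intervocalic voicing): /t/ is a voiceless stop between vowels /o/ and /a/, so it voices to [d]. /powwundingotaul/ → powwundingodaul.
Rule 3 (degemination): /ww/ is a geminate; the first /w/ deletes. /powwundingodaul/ → powundingodaul.
Rule 4 (nasal place assimilation): no segment meets the environment; /powundingodaul/ is unchanged.
Rule 5 (final a-epenthesis): the form ends in the consonant /l/, so [a] is inserted word-finally. /powundingodaul/ → powundingodaula.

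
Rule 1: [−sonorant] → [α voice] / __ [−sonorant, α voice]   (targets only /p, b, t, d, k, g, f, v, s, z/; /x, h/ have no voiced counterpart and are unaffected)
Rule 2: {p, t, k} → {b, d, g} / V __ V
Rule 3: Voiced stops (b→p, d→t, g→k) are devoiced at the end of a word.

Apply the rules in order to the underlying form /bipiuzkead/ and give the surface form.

Rule 1 (regressive voicing assimilation): /z/ precedes the voiceless obstruent /k/, so it devoices to [s] by assimilation. /bipiuzkead/ → bipiuskead.
Rule 2 (intervocalic voicing): /p/ is a voiceless stop between vowels /i/ and /i/, so it voices to [b]. /bipiuskead/ → bibiuskead.
Rule 3 (final devoicing): /d/ is a voiced stop in word-final position, so it devoices to [t]. /bibiuskead/ → bibiuskeat.

bibiuskeat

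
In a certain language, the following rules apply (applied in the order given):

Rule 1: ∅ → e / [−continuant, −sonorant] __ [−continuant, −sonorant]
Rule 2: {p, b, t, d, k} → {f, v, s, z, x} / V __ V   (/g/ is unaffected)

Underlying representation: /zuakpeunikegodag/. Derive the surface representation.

zuaxefeunixegozag

Rule 1 (stop-cluster e-epenthesis): /k/ and /p/ form a stop–stop cluster, so [e] is inserted between them. /zuakpeunikegodag/ → zuakepeunikegodag.
Rule 2 (intervocalic spirantization): /k/ is a stop between vowels /a/ and /e/, so it spirantizes to the fricative [x]. /p/ is a stop between vowels /e/ and /e/, so it spirantizes to the fricative [f]. /k/ is a stop between vowels /i/ and /e/, so it spirantizes to the fricative [x]. /d/ is a stop between vowels /o/ and /a/, so it spirantizes to the fricative [z]. /zuakepeunikegodag/ → zuaxefeunixegozag.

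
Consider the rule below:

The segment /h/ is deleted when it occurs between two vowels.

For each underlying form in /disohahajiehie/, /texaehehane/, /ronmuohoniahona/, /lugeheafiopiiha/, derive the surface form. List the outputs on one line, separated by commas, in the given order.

disoaajieie, texaeeane, ronmuooniaona, lugeeafiopiia

/disohahajiehie/: /h/ occurs between vowels /o/ and /a/, so it deletes. /h/ occurs between vowels /a/ and /a/, so it deletes. /h/ occurs between vowels /e/ and /i/, so it deletes. → [disoaajieie].
/texaehehane/: /h/ occurs between vowels /e/ and /e/, so it deletes. /h/ occurs between vowels /e/ and /a/, so it deletes. → [texaeeane].
/ronmuohoniahona/: /h/ occurs between vowels /o/ and /o/, so it deletes. /h/ occurs between vowels /a/ and /o/, so it deletes. → [ronmuooniaona].
/lugeheafiopiiha/: /h/ occurs between vowels /e/ and /e/, so it deletes. /h/ occurs between vowels /i/ and /a/, so it deletes. → [lugeeafiopiia].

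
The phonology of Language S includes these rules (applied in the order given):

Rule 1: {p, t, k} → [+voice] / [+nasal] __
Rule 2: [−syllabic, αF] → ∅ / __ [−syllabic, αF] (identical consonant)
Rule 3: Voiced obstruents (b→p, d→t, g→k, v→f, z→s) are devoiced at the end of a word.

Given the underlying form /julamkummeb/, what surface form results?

julamgumep

Rule 1 (post-nasal voicing): /k/ is a voiceless stop immediately after the nasal /m/, so it voices to [g]. /julamkummeb/ → julamgummeb.
Rule 2 (degemination): /mm/ is a geminate; the first /m/ deletes. /julamgummeb/ → julamgumeb.
Rule 3 (final devoicing): /b/ is a voiced obstruent in word-final position, so it devoices to [p]. /julamgumeb/ → julamgumep.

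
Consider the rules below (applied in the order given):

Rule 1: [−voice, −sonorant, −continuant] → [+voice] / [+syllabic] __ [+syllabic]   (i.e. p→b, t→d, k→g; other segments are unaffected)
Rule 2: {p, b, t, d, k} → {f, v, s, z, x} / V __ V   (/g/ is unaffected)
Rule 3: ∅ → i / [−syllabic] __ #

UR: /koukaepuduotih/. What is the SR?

Rule 1 (intervocalic voicing): /k/ is a voiceless stop between vowels /u/ and /a/, so it voices to [g]. /p/ is a voiceless stop between vowels /e/ and /u/, so it voices to [b]. /t/ is a voiceless stop between vowels /o/ and /i/, so it voices to [d]. /koukaepuduotih/ → kougaebuduodih.
Rule 2 (intervocalic spirantization): /b/ is a stop between vowels /e/ and /u/, so it spirantizes to the fricative [v]. /d/ is a stop between vowels /u/ and /u/, so it spirantizes to the fricative [z]. /d/ is a stop between vowels /o/ and /i/, so it spirantizes to the fricative [z]. /kougaebuduodih/ → kougaevuzuozih.
Rule 3 (final i-epenthesis): the form ends in the consonant /h/, so [i] is inserted word-finally. /kougaevuzuozih/ → kougaevuzuozihi.

kougaevuzuozihi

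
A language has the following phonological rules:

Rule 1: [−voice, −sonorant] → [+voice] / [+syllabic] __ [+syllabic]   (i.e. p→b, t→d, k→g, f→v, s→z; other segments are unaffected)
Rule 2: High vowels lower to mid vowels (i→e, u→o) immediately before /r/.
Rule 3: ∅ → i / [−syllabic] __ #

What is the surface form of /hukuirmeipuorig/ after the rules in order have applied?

Rule 1 (intervocalic voicing): /k/ is a voiceless obstruent between vowels /u/ and /u/, so it voices to [g]. /p/ is a voiceless obstruent between vowels /i/ and /u/, so it voices to [b]. /hukuirmeipuorig/ → huguirmeibuorig.
Rule 2 (pre-rhotic lowering): /i/ is a high vowel immediately before /r/, so it lowers to [e]. /huguirmeibuorig/ → huguermeibuorig.
Rule 3 (final i-epenthesis): the form ends in the consonant /g/, so [i] is inserted word-finally. /huguermeibuorig/ → huguermeibuorigi.

huguermeibuorigi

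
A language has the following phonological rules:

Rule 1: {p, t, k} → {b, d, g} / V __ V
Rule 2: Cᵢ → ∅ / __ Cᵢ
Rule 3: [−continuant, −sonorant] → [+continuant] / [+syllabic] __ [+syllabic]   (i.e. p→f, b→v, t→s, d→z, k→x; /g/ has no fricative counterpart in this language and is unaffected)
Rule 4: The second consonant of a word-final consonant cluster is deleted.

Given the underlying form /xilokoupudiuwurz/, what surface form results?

xilogouvuziuwur

Rule 1 (intervocalic voicing): /k/ is a voiceless stop between vowels /o/ and /o/, so it voices to [g]. /p/ is a voiceless stop between vowels /u/ and /u/, so it voices to [b]. /xilokoupudiuwurz/ → xilogoubudiuwurz.
Rule 2 (degemination): no segment meets the environment; /xilogoubudiuwurz/ is unchanged.
Rule 3 (intervocalic spirantization): /b/ is a stop between vowels /u/ and /u/, so it spirantizes to the fricative [v]. /d/ is a stop between vowels /u/ and /i/, so it spirantizes to the fricative [z]. /xilogoubudiuwurz/ → xilogouvuziuwurz.
Rule 4 (final cluster simplification): /z/ is the second consonant of a word-final cluster /rz/, so it deletes. /xilogouvuziuwurz/ → xilogouvuziuwur.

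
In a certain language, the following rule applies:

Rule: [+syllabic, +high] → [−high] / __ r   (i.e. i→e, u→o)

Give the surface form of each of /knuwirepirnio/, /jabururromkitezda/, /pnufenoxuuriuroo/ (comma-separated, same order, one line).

/knuwirepirnio/: /i/ is a high vowel immediately before /r/, so it lowers to [e]. /i/ is a high vowel immediately before /r/, so it lowers to [e]. → [knuwerepernio].
/jabururromkitezda/: /u/ is a high vowel immediately before /r/, so it lowers to [o]. /u/ is a high vowel immediately before /r/, so it lowers to [o]. → [jabororromkitezda].
/pnufenoxuuriuroo/: /u/ is a high vowel immediately before /r/, so it lowers to [o]. /u/ is a high vowel immediately before /r/, so it lowers to [o]. → [pnufenoxuorioroo].

knuwerepernio, jabororromkitezda, pnufenoxuorioroo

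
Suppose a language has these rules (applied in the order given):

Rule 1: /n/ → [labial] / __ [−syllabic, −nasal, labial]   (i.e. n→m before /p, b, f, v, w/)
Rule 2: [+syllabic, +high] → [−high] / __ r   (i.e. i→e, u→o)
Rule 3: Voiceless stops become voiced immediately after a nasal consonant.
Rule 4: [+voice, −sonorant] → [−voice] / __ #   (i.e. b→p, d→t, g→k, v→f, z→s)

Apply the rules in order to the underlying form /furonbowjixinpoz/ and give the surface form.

Rule 1 (nasal place assimilation): /n/ precedes the labial consonant /b/, so it assimilates in place to [m]. /n/ precedes the labial consonant /p/, so it assimilates in place to [m]. /furonbowjixinpoz/ → furombowjiximpoz.
Rule 2 (pre-rhotic lowering): /u/ is a high vowel immediately before /r/, so it lowers to [o]. /furombowjiximpoz/ → forombowjiximpoz.
Rule 3 (post-nasal voicing): /p/ is a voiceless stop immediately after the nasal /m/, so it voices to [b]. /forombowjiximpoz/ → forombowjiximboz.
Rule 4 (final devoicing): /z/ is a voiced obstruent in word-final position, so it devoices to [s]. /forombowjiximboz/ → forombowjiximbos.

forombowjiximbos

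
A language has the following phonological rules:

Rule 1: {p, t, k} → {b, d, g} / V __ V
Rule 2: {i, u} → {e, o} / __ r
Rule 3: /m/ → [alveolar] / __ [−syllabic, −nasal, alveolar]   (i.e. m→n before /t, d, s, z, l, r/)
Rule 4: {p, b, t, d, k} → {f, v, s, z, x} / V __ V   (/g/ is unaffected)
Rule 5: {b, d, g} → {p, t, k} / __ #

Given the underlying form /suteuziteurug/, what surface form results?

suzeuzizeoruk

Rule 1 (intervocalic voicing): /t/ is a voiceless stop between vowels /u/ and /e/, so it voices to [d]. /t/ is a voiceless stop between vowels /i/ and /e/, so it voices to [d]. /suteuziteurug/ → sudeuzideurug.
Rule 2 (pre-rhotic lowering): /u/ is a high vowel immediately before /r/, so it lowers to [o]. /sudeuzideurug/ → sudeuzideorug.
Rule 3 (nasal place assimilation): no segment meets the environment; /sudeuzideorug/ is unchanged.
Rule 4 (intervocalic spirantization): /d/ is a stop between vowels /u/ and /e/, so it spirantizes to the fricative [z]. /d/ is a stop between vowels /i/ and /e/, so it spirantizes to the fricative [z]. /sudeuzideorug/ → suzeuzizeorug.
Rule 5 (final devoicing): /g/ is a voiced stop in word-final position, so it devoices to [k]. /suzeuzizeorug/ → suzeuzizeoruk.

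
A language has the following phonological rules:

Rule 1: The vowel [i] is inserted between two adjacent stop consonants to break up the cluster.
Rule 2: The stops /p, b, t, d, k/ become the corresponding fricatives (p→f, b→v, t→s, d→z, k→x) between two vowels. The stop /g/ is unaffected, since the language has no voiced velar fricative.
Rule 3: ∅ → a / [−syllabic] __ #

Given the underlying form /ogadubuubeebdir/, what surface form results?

ogazuvuuveevizira

Rule 1 (stop-cluster i-epenthesis): /b/ and /d/ form a stop–stop cluster, so [i] is inserted between them. /ogadubuubeebdir/ → ogadubuubeebidir.
Rule 2 (intervocalic spirantization): /d/ is a stop between vowels /a/ and /u/, so it spirantizes to the fricative [z]. /b/ is a stop between vowels /u/ and /u/, so it spirantizes to the fricative [v]. /b/ is a stop between vowels /u/ and /e/, so it spirantizes to the fricative [v]. /b/ is a stop between vowels /e/ and /i/, so it spirantizes to the fricative [v]. /d/ is a stop between vowels /i/ and /i/, so it spirantizes to the fricative [z]. /ogadubuubeebidir/ → ogazuvuuveevizir.
Rule 3 (final a-epenthesis): the form ends in the consonant /r/, so [a] is inserted word-finally. /ogazuvuuveevizir/ → ogazuvuuveevizira.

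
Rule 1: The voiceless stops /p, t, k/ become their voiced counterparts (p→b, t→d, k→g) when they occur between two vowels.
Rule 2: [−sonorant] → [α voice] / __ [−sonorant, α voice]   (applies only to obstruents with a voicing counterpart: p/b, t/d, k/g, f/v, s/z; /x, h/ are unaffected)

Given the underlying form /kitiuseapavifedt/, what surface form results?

Rule 1 (intervocalic voicing): /t/ is a voiceless stop between vowels /i/ and /i/, so it voices to [d]. /p/ is a voiceless stop between vowels /a/ and /a/, so it voices to [b]. /kitiuseapavifedt/ → kidiuseabavifedt.
Rule 2 (regressive voicing assimilation): /d/ precedes the voiceless obstruent /t/, so it devoices to [t] by assimilation. /kidiuseabavifedt/ → kidiuseabavifett.

kidiuseabavifett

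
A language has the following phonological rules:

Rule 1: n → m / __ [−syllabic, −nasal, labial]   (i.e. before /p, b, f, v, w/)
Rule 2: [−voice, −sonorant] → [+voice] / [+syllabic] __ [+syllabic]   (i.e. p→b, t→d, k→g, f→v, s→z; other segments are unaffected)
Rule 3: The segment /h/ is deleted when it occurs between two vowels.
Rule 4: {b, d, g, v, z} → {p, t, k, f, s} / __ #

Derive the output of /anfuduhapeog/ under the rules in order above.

amfuduabeok

Rule 1 (nasal place assimilation): /n/ precedes the labial consonant /f/, so it assimilates in place to [m]. /anfuduhapeog/ → amfuduhapeog.
Rule 2 (intervocalic voicing): /p/ is a voiceless obstruent between vowels /a/ and /e/, so it voices to [b]. /amfuduhapeog/ → amfuduhabeog.
Rule 3 (intervocalic h-deletion): /h/ occurs between vowels /u/ and /a/, so it deletes. /amfuduhabeog/ → amfuduabeog.
Rule 4 (final devoicing): /g/ is a voiced obstruent in word-final position, so it devoices to [k]. /amfuduabeog/ → amfuduabeok.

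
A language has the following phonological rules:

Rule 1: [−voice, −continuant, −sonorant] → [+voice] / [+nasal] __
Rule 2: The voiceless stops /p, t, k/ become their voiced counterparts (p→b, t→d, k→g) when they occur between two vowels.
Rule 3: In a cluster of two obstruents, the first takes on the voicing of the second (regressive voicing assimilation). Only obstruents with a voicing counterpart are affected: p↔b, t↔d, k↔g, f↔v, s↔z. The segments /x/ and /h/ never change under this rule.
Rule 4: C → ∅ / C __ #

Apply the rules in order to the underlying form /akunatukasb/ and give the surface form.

Rule 1 (post-nasal voicing): no segment meets the environment; /akunatukasb/ is unchanged.
Rule 2 (intervocalic voicing): /k/ is a voiceless stop between vowels /a/ and /u/, so it voices to [g]. /t/ is a voiceless stop between vowels /a/ and /u/, so it voices to [d]. /k/ is a voiceless stop between vowels /u/ and /a/, so it voices to [g]. /akunatukasb/ → agunadugasb.
Rule 3 (regressive voicing assimilation): /s/ precedes the voiced obstruent /b/, so it voices to [z] by assimilation. /agunadugasb/ → agunadugazb.
Rule 4 (final cluster simplification): /b/ is the second consonant of a word-final cluster /zb/, so it deletes. /agunadugazb/ → agunadugaz.

agunadugaz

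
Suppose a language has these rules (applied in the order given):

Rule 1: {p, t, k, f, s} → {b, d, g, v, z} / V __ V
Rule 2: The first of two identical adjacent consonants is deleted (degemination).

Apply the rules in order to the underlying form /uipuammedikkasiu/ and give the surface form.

Rule 1 (intervocalic voicing): /p/ is a voiceless obstruent between vowels /i/ and /u/, so it voices to [b]. /s/ is a voiceless obstruent between vowels /a/ and /i/, so it voices to [z]. /uipuammedikkasiu/ → uibuammedikkaziu.
Rule 2 (degemination): /mm/ is a geminate; the first /m/ deletes. /kk/ is a geminate; the first /k/ deletes. /uibuammedikkaziu/ → uibuamedikaziu.

uibuamedikaziu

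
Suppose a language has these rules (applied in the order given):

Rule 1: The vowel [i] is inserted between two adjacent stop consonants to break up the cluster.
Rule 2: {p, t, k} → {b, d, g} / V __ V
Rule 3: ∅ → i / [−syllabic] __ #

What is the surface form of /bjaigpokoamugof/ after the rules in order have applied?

bjaigibogoamugofi

Rule 1 (stop-cluster i-epenthesis): /g/ and /p/ form a stop–stop cluster, so [i] is inserted between them. /bjaigpokoamugof/ → bjaigipokoamugof.
Rule 2 (intervocalic voicing): /p/ is a voiceless stop between vowels /i/ and /o/, so it voices to [b]. /k/ is a voiceless stop between vowels /o/ and /o/, so it voices to [g]. /bjaigipokoamugof/ → bjaigibogoamugof.
Rule 3 (final i-epenthesis): the form ends in the consonant /f/, so [i] is inserted word-finally. /bjaigibogoamugof/ → bjaigibogoamugofi.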